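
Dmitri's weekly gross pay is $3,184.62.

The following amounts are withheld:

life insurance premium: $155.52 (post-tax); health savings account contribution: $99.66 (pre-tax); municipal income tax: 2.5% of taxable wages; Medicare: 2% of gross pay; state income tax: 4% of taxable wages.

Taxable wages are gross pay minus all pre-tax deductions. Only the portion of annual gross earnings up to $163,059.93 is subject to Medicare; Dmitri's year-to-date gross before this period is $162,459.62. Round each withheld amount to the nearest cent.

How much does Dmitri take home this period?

Health savings account contribution: $99.66
Taxable wages = $3,184.62 − $99.66 = $3,084.96
Municipal income tax: $3,084.96 × 0.025 = $77.12
State income tax: $3,084.96 × 0.04 = $123.40
Medicare: only $163,059.93 − $162,459.62 = $600.31 of this check is subject → $600.31 × 0.02 = $12.01
Life insurance premium: $155.52
Total deductions = $99.66 + $77.12 + $123.40 + $12.01 + $155.52 = $467.71
Net pay = $3,184.62 − $467.71 = $2,716.91

$2,716.91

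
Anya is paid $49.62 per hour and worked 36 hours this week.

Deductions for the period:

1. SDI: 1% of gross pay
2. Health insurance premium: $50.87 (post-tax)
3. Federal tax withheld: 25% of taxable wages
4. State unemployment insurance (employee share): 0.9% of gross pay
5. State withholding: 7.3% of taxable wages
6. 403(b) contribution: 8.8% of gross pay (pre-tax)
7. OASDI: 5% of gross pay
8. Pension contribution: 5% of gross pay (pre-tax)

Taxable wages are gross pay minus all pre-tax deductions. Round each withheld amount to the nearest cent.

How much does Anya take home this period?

Gross pay: 36 × $49.62 = $1,786.32
403(b) contribution: $1,786.32 × 0.088 = $157.20
Pension contribution: $1,786.32 × 0.05 = $89.32
Pre-tax total = $157.20 + $89.32 = $246.52
Taxable wages = $1,786.32 − $246.52 = $1,539.80
State withholding: $1,539.80 × 0.073 = $112.41
Federal tax withheld: $1,539.80 × 0.25 = $384.95
SDI: $1,786.32 × 0.01 = $17.86
State unemployment insurance (employee share): $1,786.32 × 0.009 = $16.08
OASDI: $1,786.32 × 0.05 = $89.32
Health insurance premium: $50.87
Total deductions = $157.20 + $89.32 + $112.41 + $384.95 + $17.86 + $16.08 + $89.32 + $50.87 = $918.01
Net pay = $1,786.32 − $918.01 = $868.31

$868.31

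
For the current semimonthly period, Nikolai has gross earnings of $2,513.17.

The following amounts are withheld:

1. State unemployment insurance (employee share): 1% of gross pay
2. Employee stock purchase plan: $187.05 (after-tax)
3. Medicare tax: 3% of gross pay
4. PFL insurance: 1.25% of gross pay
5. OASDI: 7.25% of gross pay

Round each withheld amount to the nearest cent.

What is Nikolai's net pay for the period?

PFL insurance: $2,513.17 × 0.0125 = $31.41
Medicare tax: $2,513.17 × 0.03 = $75.40
State unemployment insurance (employee share): $2,513.17 × 0.01 = $25.13
OASDI: $2,513.17 × 0.0725 = $182.20
Employee stock purchase plan: $187.05
Total deductions = $31.41 + $75.40 + $25.13 + $182.20 + $187.05 = $501.19
Net pay = $2,513.17 − $501.19 = $2,011.98

$2,011.98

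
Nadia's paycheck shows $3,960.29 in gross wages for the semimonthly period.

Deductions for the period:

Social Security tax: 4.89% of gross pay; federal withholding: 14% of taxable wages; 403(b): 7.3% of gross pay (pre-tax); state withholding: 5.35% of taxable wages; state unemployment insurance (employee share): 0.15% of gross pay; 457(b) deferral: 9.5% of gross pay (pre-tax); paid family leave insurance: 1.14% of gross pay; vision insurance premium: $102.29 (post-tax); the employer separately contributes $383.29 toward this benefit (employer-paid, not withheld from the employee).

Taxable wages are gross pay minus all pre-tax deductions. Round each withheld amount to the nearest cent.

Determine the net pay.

$2,310.35

457(b) deferral: $3,960.29 × 0.095 = $376.23
403(b): $3,960.29 × 0.073 = $289.10
Pre-tax total = $376.23 + $289.10 = $665.33
Taxable wages = $3,960.29 − $665.33 = $3,294.96
Federal withholding: $3,294.96 × 0.14 = $461.29
State withholding: $3,294.96 × 0.0535 = $176.28
Social Security tax: $3,960.29 × 0.0489 = $193.66
Paid family leave insurance: $3,960.29 × 0.0114 = $45.15
State unemployment insurance (employee share): $3,960.29 × 0.0015 = $5.94
Vision insurance premium: $102.29
(Employer's $383.29 toward vision insurance premium is not withheld from the employee.)
Total deductions = $376.23 + $289.10 + $461.29 + $176.28 + $193.66 + $45.15 + $5.94 + $102.29 = $1,649.94
Net pay = $3,960.29 − $1,649.94 = $2,310.35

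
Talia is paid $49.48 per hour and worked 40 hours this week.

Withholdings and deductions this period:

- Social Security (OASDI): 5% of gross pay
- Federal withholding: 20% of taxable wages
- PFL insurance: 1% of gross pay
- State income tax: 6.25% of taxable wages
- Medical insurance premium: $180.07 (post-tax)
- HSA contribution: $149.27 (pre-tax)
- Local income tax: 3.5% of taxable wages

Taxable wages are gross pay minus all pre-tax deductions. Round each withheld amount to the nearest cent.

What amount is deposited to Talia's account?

$986.70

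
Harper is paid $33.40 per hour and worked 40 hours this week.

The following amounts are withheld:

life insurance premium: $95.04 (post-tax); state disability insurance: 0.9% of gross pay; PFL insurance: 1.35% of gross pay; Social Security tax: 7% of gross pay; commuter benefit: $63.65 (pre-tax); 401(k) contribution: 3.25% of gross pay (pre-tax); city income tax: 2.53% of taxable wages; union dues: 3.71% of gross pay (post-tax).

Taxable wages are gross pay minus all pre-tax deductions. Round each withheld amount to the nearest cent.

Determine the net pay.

Gross pay: 40 × $33.40 = $1336.00
Commuter benefit: $63.65
401(k) contribution: $1336.00 × 0.0325 = $43.42
Pre-tax total = $63.65 + $43.42 = $107.07
Taxable wages = $1336.00 − $107.07 = $1228.93
City income tax: $1228.93 × 0.0253 = $31.09
Social Security tax: $1336.00 × 0.07 = $93.52
State disability insurance: $1336.00 × 0.009 = $12.02
PFL insurance: $1336.00 × 0.0135 = $18.04
Life insurance premium: $95.04
Union dues: $1336.00 × 0.0371 = $49.57
Total deductions = $63.65 + $43.42 + $31.09 + $93.52 + $12.02 + $18.04 + $95.04 + $49.57 = $406.35
Net pay = $1336.00 − $406.35 = $929.65

$929.65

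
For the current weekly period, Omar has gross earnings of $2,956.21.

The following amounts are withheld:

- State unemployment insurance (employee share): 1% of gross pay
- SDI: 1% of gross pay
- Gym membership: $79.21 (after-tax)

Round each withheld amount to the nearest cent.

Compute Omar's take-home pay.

$2,817.88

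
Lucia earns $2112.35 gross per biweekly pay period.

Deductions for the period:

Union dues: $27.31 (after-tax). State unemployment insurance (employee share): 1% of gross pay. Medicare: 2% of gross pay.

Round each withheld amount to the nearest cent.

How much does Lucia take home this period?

$2021.67

State unemployment insurance (employee share): $2112.35 × 0.01 = $21.12
Medicare: $2112.35 × 0.02 = $42.25
Union dues: $27.31
Total deductions = $21.12 + $42.25 + $27.31 = $90.68
Net pay = $2112.35 − $90.68 = $2021.67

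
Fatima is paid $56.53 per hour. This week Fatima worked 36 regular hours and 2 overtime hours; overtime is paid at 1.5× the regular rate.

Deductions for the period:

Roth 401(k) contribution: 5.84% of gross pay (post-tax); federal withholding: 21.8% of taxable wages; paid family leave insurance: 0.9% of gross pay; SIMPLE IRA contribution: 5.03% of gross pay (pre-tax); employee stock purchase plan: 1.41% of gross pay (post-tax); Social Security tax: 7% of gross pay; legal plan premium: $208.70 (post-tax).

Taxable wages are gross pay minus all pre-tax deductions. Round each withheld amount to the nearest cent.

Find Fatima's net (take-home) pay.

Regular pay: 36 × $56.53 = $2,035.08
Overtime pay: 2 × $56.53 × 1.5 = $169.59
Gross pay = $2,035.08 + $169.59 = $2,204.67
SIMPLE IRA contribution: $2,204.67 × 0.0503 = $110.89
Taxable wages = $2,204.67 − $110.89 = $2,093.78
Federal withholding: $2,093.78 × 0.218 = $456.44
Social Security tax: $2,204.67 × 0.07 = $154.33
Paid family leave insurance: $2,204.67 × 0.009 = $19.84
Legal plan premium: $208.70
Roth 401(k) contribution: $2,204.67 × 0.0584 = $128.75
Employee stock purchase plan: $2,204.67 × 0.0141 = $31.09
Total deductions = $110.89 + $456.44 + $154.33 + $19.84 + $208.70 + $128.75 + $31.09 = $1,110.04
Net pay = $2,204.67 − $1,110.04 = $1,094.63

$1,094.63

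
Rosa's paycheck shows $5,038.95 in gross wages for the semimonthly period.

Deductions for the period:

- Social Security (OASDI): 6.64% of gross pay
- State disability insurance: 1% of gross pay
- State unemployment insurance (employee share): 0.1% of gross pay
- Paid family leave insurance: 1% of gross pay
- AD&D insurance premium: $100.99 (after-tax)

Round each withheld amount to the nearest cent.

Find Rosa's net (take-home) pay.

$4,497.55

State unemployment insurance (employee share): $5,038.95 × 0.001 = $5.04
Social Security (OASDI): $5,038.95 × 0.0664 = $334.59
State disability insurance: $5,038.95 × 0.01 = $50.39
Paid family leave insurance: $5,038.95 × 0.01 = $50.39
AD&D insurance premium: $100.99
Total deductions = $5.04 + $334.59 + $50.39 + $50.39 + $100.99 = $541.40
Net pay = $5,038.95 − $541.40 = $4,497.55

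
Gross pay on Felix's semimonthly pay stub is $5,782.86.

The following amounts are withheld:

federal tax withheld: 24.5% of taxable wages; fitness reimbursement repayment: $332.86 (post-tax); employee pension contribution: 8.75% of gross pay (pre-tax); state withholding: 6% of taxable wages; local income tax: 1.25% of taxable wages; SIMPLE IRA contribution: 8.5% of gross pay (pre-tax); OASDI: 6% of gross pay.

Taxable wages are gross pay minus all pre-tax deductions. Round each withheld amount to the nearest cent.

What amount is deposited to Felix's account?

Employee pension contribution: $5,782.86 × 0.0875 = $506.00
SIMPLE IRA contribution: $5,782.86 × 0.085 = $491.54
Pre-tax total = $506.00 + $491.54 = $997.54
Taxable wages = $5,782.86 − $997.54 = $4,785.32
Local income tax: $4,785.32 × 0.0125 = $59.82
State withholding: $4,785.32 × 0.06 = $287.12
Federal tax withheld: $4,785.32 × 0.245 = $1,172.40
OASDI: $5,782.86 × 0.06 = $346.97
Fitness reimbursement repayment: $332.86
Total deductions = $506.00 + $491.54 + $59.82 + $287.12 + $1,172.40 + $346.97 + $332.86 = $3,196.71
Net pay = $5,782.86 − $3,196.71 = $2,586.15

$2,586.15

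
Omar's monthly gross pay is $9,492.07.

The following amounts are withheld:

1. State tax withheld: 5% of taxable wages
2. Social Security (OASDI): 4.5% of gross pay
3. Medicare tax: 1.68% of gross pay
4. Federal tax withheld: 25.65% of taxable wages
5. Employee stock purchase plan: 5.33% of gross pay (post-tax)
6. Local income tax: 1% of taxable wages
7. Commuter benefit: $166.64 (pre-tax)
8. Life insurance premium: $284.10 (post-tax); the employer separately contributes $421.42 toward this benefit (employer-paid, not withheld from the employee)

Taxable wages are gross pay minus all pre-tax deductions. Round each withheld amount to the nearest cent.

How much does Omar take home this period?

Commuter benefit: $166.64
Taxable wages = $9,492.07 − $166.64 = $9,325.43
Local income tax: $9,325.43 × 0.01 = $93.25
Federal tax withheld: $9,325.43 × 0.2565 = $2,391.97
State tax withheld: $9,325.43 × 0.05 = $466.27
Medicare tax: $9,492.07 × 0.0168 = $159.47
Social Security (OASDI): $9,492.07 × 0.045 = $427.14
Employee stock purchase plan: $9,492.07 × 0.0533 = $505.93
Life insurance premium: $284.10
(Employer's $421.42 toward life insurance premium is not withheld from the employee.)
Total deductions = $166.64 + $93.25 + $2,391.97 + $466.27 + $159.47 + $427.14 + $505.93 + $284.10 = $4,494.77
Net pay = $9,492.07 − $4,494.77 = $4,997.30

$4,997.30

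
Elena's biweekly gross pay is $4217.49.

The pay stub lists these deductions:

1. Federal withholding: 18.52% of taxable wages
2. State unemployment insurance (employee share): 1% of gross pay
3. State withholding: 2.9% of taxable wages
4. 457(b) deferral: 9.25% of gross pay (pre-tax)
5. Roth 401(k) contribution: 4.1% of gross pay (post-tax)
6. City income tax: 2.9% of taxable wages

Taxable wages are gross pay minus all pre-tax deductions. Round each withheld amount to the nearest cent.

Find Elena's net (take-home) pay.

457(b) deferral: $4217.49 × 0.0925 = $390.12
Taxable wages = $4217.49 − $390.12 = $3827.37
Federal withholding: $3827.37 × 0.1852 = $708.83
State withholding: $3827.37 × 0.029 = $110.99
City income tax: $3827.37 × 0.029 = $110.99
State unemployment insurance (employee share): $4217.49 × 0.01 = $42.17
Roth 401(k) contribution: $4217.49 × 0.041 = $172.92
Total deductions = $390.12 + $708.83 + $110.99 + $110.99 + $42.17 + $172.92 = $1536.02
Net pay = $4217.49 − $1536.02 = $2681.47

$2681.47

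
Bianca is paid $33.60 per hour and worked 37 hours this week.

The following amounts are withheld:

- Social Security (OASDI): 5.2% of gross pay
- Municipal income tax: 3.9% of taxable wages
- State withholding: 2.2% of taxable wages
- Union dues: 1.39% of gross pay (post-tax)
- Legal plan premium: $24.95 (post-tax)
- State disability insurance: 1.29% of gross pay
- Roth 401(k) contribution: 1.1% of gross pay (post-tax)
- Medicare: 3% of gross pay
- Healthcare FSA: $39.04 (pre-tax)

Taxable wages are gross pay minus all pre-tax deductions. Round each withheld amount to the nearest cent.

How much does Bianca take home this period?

$956.81

Gross pay: 37 × $33.60 = $1243.20
Healthcare FSA: $39.04
Taxable wages = $1243.20 − $39.04 = $1204.16
State withholding: $1204.16 × 0.022 = $26.49
Municipal income tax: $1204.16 × 0.039 = $46.96
Medicare: $1243.20 × 0.03 = $37.30
State disability insurance: $1243.20 × 0.0129 = $16.04
Social Security (OASDI): $1243.20 × 0.052 = $64.65
Roth 401(k) contribution: $1243.20 × 0.011 = $13.68
Union dues: $1243.20 × 0.0139 = $17.28
Legal plan premium: $24.95
Total deductions = $39.04 + $26.49 + $46.96 + $37.30 + $16.04 + $64.65 + $13.68 + $17.28 + $24.95 = $286.39
Net pay = $1243.20 − $286.39 = $956.81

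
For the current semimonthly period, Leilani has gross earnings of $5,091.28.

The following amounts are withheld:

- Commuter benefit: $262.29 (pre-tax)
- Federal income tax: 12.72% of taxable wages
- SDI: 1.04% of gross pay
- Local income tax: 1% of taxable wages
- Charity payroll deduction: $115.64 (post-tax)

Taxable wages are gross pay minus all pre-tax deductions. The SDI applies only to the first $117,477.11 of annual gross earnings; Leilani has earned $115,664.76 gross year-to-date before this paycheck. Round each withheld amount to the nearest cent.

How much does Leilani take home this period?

Commuter benefit: $262.29
Taxable wages = $5,091.28 − $262.29 = $4,828.99
Local income tax: $4,828.99 × 0.01 = $48.29
Federal income tax: $4,828.99 × 0.1272 = $614.25
SDI: only $117,477.11 − $115,664.76 = $1,812.35 of this check is subject → $1,812.35 × 0.0104 = $18.85
Charity payroll deduction: $115.64
Total deductions = $262.29 + $48.29 + $614.25 + $18.85 + $115.64 = $1,059.32
Net pay = $5,091.28 − $1,059.32 = $4,031.96

$4,031.96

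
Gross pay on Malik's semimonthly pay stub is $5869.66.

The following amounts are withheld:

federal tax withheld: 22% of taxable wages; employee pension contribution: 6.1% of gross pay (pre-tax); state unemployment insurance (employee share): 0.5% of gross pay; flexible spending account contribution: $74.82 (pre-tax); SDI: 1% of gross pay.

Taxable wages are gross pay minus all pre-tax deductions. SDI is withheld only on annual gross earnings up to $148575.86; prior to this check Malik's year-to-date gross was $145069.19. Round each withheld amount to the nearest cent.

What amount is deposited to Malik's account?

$4176.28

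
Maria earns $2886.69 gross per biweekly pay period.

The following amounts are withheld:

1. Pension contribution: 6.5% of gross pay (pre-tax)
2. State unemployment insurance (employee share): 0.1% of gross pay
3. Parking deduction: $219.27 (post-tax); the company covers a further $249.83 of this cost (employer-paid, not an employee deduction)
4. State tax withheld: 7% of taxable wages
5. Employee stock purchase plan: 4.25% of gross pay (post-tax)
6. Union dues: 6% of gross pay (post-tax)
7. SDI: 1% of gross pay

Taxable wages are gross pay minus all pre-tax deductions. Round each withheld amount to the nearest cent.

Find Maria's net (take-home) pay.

$1963.22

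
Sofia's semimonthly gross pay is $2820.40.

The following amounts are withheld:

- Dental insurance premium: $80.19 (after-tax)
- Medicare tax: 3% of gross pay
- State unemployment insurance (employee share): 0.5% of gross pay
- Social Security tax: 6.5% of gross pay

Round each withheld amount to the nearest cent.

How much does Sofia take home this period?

$2458.17

Medicare tax: $2820.40 × 0.03 = $84.61
State unemployment insurance (employee share): $2820.40 × 0.005 = $14.10
Social Security tax: $2820.40 × 0.065 = $183.33
Dental insurance premium: $80.19
Total deductions = $84.61 + $14.10 + $183.33 + $80.19 = $362.23
Net pay = $2820.40 − $362.23 = $2458.17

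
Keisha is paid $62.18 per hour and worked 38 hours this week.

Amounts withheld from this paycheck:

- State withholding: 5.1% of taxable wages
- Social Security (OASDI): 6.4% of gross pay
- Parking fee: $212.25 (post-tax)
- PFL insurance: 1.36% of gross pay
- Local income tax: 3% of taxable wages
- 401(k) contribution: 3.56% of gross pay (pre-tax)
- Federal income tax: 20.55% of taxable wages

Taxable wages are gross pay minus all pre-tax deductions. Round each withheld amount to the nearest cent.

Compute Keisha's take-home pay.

Gross pay: 38 × $62.18 = $2362.84
401(k) contribution: $2362.84 × 0.0356 = $84.12
Taxable wages = $2362.84 − $84.12 = $2278.72
State withholding: $2278.72 × 0.051 = $116.21
Local income tax: $2278.72 × 0.03 = $68.36
Federal income tax: $2278.72 × 0.2055 = $468.28
PFL insurance: $2362.84 × 0.0136 = $32.13
Social Security (OASDI): $2362.84 × 0.064 = $151.22
Parking fee: $212.25
Total deductions = $84.12 + $116.21 + $68.36 + $468.28 + $32.13 + $151.22 + $212.25 = $1132.57
Net pay = $2362.84 − $1132.57 = $1230.27

$1230.27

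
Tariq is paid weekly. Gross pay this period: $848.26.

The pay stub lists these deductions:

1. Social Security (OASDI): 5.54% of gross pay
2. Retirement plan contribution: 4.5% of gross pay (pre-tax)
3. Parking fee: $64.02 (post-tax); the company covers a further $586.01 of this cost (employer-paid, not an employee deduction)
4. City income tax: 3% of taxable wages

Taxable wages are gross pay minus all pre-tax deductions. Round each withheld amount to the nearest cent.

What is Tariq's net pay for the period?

$674.78

Retirement plan contribution: $848.26 × 0.045 = $38.17
Taxable wages = $848.26 − $38.17 = $810.09
City income tax: $810.09 × 0.03 = $24.30
Social Security (OASDI): $848.26 × 0.0554 = $46.99
Parking fee: $64.02
(Employer's $586.01 toward parking fee is not withheld from the employee.)
Total deductions = $38.17 + $24.30 + $46.99 + $64.02 = $173.48
Net pay = $848.26 − $173.48 = $674.78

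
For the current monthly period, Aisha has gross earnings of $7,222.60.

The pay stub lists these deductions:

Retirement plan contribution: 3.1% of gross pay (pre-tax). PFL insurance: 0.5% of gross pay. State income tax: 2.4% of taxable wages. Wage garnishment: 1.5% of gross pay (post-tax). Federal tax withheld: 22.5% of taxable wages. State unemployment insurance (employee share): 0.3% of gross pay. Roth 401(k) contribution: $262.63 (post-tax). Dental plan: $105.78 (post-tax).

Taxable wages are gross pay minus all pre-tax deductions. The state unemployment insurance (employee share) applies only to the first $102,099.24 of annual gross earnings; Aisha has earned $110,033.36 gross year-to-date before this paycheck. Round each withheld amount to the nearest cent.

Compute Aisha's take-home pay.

Retirement plan contribution: $7,222.60 × 0.031 = $223.90
Taxable wages = $7,222.60 − $223.90 = $6,998.70
Federal tax withheld: $6,998.70 × 0.225 = $1,574.71
State income tax: $6,998.70 × 0.024 = $167.97
PFL insurance: $7,222.60 × 0.005 = $36.11
State unemployment insurance (employee share): annual cap $102,099.24 already reached (YTD $110,033.36), so $0.00
Dental plan: $105.78
Roth 401(k) contribution: $262.63
Wage garnishment: $7,222.60 × 0.015 = $108.34
Total deductions = $223.90 + $1,574.71 + $167.97 + $36.11 + $0.00 + $105.78 + $262.63 + $108.34 = $2,479.44
Net pay = $7,222.60 − $2,479.44 = $4,743.16

$4,743.16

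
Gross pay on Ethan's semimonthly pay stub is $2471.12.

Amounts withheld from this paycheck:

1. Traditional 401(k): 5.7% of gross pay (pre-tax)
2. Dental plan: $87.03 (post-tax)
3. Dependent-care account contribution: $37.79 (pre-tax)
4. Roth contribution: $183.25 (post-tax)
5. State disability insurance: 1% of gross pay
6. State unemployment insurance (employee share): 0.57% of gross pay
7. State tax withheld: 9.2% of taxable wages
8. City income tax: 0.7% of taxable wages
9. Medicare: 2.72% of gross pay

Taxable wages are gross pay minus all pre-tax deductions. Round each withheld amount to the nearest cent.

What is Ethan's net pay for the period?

$1689.23

Traditional 401(k): $2471.12 × 0.057 = $140.85
Dependent-care account contribution: $37.79
Pre-tax total = $140.85 + $37.79 = $178.64
Taxable wages = $2471.12 − $178.64 = $2292.48
City income tax: $2292.48 × 0.007 = $16.05
State tax withheld: $2292.48 × 0.092 = $210.91
State disability insurance: $2471.12 × 0.01 = $24.71
Medicare: $2471.12 × 0.0272 = $67.21
State unemployment insurance (employee share): $2471.12 × 0.0057 = $14.09
Roth contribution: $183.25
Dental plan: $87.03
Total deductions = $140.85 + $37.79 + $16.05 + $210.91 + $24.71 + $67.21 + $14.09 + $183.25 + $87.03 = $781.89
Net pay = $2471.12 − $781.89 = $1689.23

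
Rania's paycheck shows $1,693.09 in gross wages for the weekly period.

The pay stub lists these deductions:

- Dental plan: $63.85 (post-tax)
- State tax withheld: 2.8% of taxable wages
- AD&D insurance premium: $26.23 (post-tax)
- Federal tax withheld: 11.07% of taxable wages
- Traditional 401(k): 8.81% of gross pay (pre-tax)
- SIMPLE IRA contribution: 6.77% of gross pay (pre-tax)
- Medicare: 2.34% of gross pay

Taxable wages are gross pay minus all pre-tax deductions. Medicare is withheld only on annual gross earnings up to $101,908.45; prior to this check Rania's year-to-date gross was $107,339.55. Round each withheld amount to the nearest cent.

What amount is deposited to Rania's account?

$1,140.99

SIMPLE IRA contribution: $1,693.09 × 0.0677 = $114.62
Traditional 401(k): $1,693.09 × 0.0881 = $149.16
Pre-tax total = $114.62 + $149.16 = $263.78
Taxable wages = $1,693.09 − $263.78 = $1,429.31
State tax withheld: $1,429.31 × 0.028 = $40.02
Federal tax withheld: $1,429.31 × 0.1107 = $158.22
Medicare: annual cap $101,908.45 already reached (YTD $107,339.55), so $0.00
AD&D insurance premium: $26.23
Dental plan: $63.85
Total deductions = $114.62 + $149.16 + $40.02 + $158.22 + $0.00 + $26.23 + $63.85 = $552.10
Net pay = $1,693.09 − $552.10 = $1,140.99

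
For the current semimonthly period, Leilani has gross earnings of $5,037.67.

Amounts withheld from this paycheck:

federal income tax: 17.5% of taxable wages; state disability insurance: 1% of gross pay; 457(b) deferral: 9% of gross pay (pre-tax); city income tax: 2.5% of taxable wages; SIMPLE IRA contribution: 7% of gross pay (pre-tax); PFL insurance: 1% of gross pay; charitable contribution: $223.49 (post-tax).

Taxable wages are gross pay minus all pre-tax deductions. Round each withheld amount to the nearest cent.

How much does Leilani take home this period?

457(b) deferral: $5,037.67 × 0.09 = $453.39
SIMPLE IRA contribution: $5,037.67 × 0.07 = $352.64
Pre-tax total = $453.39 + $352.64 = $806.03
Taxable wages = $5,037.67 − $806.03 = $4,231.64
Federal income tax: $4,231.64 × 0.175 = $740.54
City income tax: $4,231.64 × 0.025 = $105.79
PFL insurance: $5,037.67 × 0.01 = $50.38
State disability insurance: $5,037.67 × 0.01 = $50.38
Charitable contribution: $223.49
Total deductions = $453.39 + $352.64 + $740.54 + $105.79 + $50.38 + $50.38 + $223.49 = $1,976.61
Net pay = $5,037.67 − $1,976.61 = $3,061.06

$3,061.06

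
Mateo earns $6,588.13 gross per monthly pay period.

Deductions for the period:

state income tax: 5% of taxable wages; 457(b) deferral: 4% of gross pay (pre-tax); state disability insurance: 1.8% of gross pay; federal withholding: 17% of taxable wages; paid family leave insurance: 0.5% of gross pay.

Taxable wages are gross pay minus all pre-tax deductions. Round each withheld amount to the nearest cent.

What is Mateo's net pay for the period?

$4,781.66

457(b) deferral: $6,588.13 × 0.04 = $263.53
Taxable wages = $6,588.13 − $263.53 = $6,324.60
Federal withholding: $6,324.60 × 0.17 = $1,075.18
State income tax: $6,324.60 × 0.05 = $316.23
Paid family leave insurance: $6,588.13 × 0.005 = $32.94
State disability insurance: $6,588.13 × 0.018 = $118.59
Total deductions = $263.53 + $1,075.18 + $316.23 + $32.94 + $118.59 = $1,806.47
Net pay = $6,588.13 − $1,806.47 = $4,781.66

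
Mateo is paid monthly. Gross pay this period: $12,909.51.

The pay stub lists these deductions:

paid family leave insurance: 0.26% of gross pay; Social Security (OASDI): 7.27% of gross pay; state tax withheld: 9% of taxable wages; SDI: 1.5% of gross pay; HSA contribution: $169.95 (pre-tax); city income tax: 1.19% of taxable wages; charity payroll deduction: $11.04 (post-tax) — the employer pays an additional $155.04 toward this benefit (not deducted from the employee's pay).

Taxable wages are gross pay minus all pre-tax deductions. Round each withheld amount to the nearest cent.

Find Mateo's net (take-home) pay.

$10,264.64

HSA contribution: $169.95
Taxable wages = $12,909.51 − $169.95 = $12,739.56
City income tax: $12,739.56 × 0.0119 = $151.60
State tax withheld: $12,739.56 × 0.09 = $1,146.56
Paid family leave insurance: $12,909.51 × 0.0026 = $33.56
SDI: $12,909.51 × 0.015 = $193.64
Social Security (OASDI): $12,909.51 × 0.0727 = $938.52
Charity payroll deduction: $11.04
(Employer's $155.04 toward charity payroll deduction is not withheld from the employee.)
Total deductions = $169.95 + $151.60 + $1,146.56 + $33.56 + $193.64 + $938.52 + $11.04 = $2,644.87
Net pay = $12,909.51 − $2,644.87 = $10,264.64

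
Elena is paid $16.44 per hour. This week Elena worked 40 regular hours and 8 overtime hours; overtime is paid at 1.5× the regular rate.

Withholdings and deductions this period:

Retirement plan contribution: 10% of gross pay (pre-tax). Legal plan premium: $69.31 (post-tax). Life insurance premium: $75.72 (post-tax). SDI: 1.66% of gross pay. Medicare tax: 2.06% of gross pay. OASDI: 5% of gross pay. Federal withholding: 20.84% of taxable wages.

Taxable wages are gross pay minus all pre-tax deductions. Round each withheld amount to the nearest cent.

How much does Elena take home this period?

$389.48

Regular pay: 40 × $16.44 = $657.60
Overtime pay: 8 × $16.44 × 1.5 = $197.28
Gross pay = $657.60 + $197.28 = $854.88
Retirement plan contribution: $854.88 × 0.1 = $85.49
Taxable wages = $854.88 − $85.49 = $769.39
Federal withholding: $769.39 × 0.2084 = $160.34
SDI: $854.88 × 0.0166 = $14.19
OASDI: $854.88 × 0.05 = $42.74
Medicare tax: $854.88 × 0.0206 = $17.61
Life insurance premium: $75.72
Legal plan premium: $69.31
Total deductions = $85.49 + $160.34 + $14.19 + $42.74 + $17.61 + $75.72 + $69.31 = $465.40
Net pay = $854.88 − $465.40 = $389.48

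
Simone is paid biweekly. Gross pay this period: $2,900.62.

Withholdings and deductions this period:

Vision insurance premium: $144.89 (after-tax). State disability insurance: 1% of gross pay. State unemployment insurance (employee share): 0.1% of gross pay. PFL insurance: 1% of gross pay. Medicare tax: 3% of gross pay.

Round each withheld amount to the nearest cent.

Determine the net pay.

$2,607.79

State unemployment insurance (employee share): $2,900.62 × 0.001 = $2.90
Medicare tax: $2,900.62 × 0.03 = $87.02
PFL insurance: $2,900.62 × 0.01 = $29.01
State disability insurance: $2,900.62 × 0.01 = $29.01
Vision insurance premium: $144.89
Total deductions = $2.90 + $87.02 + $29.01 + $29.01 + $144.89 = $292.83
Net pay = $2,900.62 − $292.83 = $2,607.79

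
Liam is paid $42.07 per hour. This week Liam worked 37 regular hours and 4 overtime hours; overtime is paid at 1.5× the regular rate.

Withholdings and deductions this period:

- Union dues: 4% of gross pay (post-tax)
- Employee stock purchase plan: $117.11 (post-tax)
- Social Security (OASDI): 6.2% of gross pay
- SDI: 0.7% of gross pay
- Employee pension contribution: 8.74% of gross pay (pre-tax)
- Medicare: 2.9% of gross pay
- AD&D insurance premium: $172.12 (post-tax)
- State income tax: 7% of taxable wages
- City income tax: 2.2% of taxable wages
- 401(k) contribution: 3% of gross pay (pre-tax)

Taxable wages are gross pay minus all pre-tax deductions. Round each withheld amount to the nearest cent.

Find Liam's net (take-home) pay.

$910.87

Regular pay: 37 × $42.07 = $1,556.59
Overtime pay: 4 × $42.07 × 1.5 = $252.42
Gross pay = $1,556.59 + $252.42 = $1,809.01
401(k) contribution: $1,809.01 × 0.03 = $54.27
Employee pension contribution: $1,809.01 × 0.0874 = $158.11
Pre-tax total = $54.27 + $158.11 = $212.38
Taxable wages = $1,809.01 − $212.38 = $1,596.63
City income tax: $1,596.63 × 0.022 = $35.13
State income tax: $1,596.63 × 0.07 = $111.76
Medicare: $1,809.01 × 0.029 = $52.46
SDI: $1,809.01 × 0.007 = $12.66
Social Security (OASDI): $1,809.01 × 0.062 = $112.16
AD&D insurance premium: $172.12
Union dues: $1,809.01 × 0.04 = $72.36
Employee stock purchase plan: $117.11
Total deductions = $54.27 + $158.11 + $35.13 + $111.76 + $52.46 + $12.66 + $112.16 + $172.12 + $72.36 + $117.11 = $898.14
Net pay = $1,809.01 − $898.14 = $910.87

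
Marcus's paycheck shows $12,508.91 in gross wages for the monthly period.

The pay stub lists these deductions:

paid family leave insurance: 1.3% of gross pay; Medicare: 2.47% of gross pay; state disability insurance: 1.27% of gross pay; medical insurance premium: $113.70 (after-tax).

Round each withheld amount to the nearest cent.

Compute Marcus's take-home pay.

Medicare: $12,508.91 × 0.0247 = $308.97
State disability insurance: $12,508.91 × 0.0127 = $158.86
Paid family leave insurance: $12,508.91 × 0.013 = $162.62
Medical insurance premium: $113.70
Total deductions = $308.97 + $158.86 + $162.62 + $113.70 = $744.15
Net pay = $12,508.91 − $744.15 = $11,764.76

$11,764.76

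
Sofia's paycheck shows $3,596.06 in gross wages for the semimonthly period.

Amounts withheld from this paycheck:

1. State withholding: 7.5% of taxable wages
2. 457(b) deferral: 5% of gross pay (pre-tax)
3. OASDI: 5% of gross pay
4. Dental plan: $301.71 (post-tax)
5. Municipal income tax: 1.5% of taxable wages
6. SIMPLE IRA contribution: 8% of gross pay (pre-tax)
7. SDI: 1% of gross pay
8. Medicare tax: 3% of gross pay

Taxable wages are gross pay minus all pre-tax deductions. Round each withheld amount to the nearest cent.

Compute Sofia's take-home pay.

$2,221.66

SIMPLE IRA contribution: $3,596.06 × 0.08 = $287.68
457(b) deferral: $3,596.06 × 0.05 = $179.80
Pre-tax total = $287.68 + $179.80 = $467.48
Taxable wages = $3,596.06 − $467.48 = $3,128.58
Municipal income tax: $3,128.58 × 0.015 = $46.93
State withholding: $3,128.58 × 0.075 = $234.64
OASDI: $3,596.06 × 0.05 = $179.80
Medicare tax: $3,596.06 × 0.03 = $107.88
SDI: $3,596.06 × 0.01 = $35.96
Dental plan: $301.71
Total deductions = $287.68 + $179.80 + $46.93 + $234.64 + $179.80 + $107.88 + $35.96 + $301.71 = $1,374.40
Net pay = $3,596.06 − $1,374.40 = $2,221.66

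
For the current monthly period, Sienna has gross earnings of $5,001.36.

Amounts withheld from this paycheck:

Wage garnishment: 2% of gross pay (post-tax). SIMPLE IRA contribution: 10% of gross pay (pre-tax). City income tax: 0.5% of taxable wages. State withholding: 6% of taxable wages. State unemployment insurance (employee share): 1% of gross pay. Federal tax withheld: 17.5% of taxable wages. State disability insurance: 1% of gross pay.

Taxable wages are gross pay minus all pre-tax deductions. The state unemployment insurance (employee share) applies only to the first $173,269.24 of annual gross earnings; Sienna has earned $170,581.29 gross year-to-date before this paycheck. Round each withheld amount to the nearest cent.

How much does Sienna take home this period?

SIMPLE IRA contribution: $5,001.36 × 0.1 = $500.14
Taxable wages = $5,001.36 − $500.14 = $4,501.22
State withholding: $4,501.22 × 0.06 = $270.07
City income tax: $4,501.22 × 0.005 = $22.51
Federal tax withheld: $4,501.22 × 0.175 = $787.71
State unemployment insurance (employee share): only $173,269.24 − $170,581.29 = $2,687.95 of this check is subject → $2,687.95 × 0.01 = $26.88
State disability insurance: $5,001.36 × 0.01 = $50.01
Wage garnishment: $5,001.36 × 0.02 = $100.03
Total deductions = $500.14 + $270.07 + $22.51 + $787.71 + $26.88 + $50.01 + $100.03 = $1,757.35
Net pay = $5,001.36 − $1,757.35 = $3,244.01

$3,244.01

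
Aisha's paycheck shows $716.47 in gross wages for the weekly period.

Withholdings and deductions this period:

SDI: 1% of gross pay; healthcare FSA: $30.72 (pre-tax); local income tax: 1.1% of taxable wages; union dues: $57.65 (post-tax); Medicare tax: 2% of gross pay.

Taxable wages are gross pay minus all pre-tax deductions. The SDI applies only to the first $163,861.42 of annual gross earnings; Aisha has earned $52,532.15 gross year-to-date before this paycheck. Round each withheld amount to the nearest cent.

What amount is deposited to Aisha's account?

$599.07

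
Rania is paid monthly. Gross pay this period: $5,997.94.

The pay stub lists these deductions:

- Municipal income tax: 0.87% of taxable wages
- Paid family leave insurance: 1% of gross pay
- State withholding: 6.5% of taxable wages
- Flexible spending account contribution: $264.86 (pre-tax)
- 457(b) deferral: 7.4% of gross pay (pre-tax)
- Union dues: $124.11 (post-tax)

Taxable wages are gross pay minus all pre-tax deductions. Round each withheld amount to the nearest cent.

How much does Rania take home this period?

$4,715.32

457(b) deferral: $5,997.94 × 0.074 = $443.85
Flexible spending account contribution: $264.86
Pre-tax total = $443.85 + $264.86 = $708.71
Taxable wages = $5,997.94 − $708.71 = $5,289.23
State withholding: $5,289.23 × 0.065 = $343.80
Municipal income tax: $5,289.23 × 0.0087 = $46.02
Paid family leave insurance: $5,997.94 × 0.01 = $59.98
Union dues: $124.11
Total deductions = $443.85 + $264.86 + $343.80 + $46.02 + $59.98 + $124.11 = $1,282.62
Net pay = $5,997.94 − $1,282.62 = $4,715.32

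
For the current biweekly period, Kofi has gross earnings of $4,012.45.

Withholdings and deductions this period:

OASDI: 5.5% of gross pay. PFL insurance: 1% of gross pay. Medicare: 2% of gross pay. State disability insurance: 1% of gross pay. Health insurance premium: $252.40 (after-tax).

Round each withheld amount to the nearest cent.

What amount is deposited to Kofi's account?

$3,378.88

OASDI: $4,012.45 × 0.055 = $220.68
PFL insurance: $4,012.45 × 0.01 = $40.12
Medicare: $4,012.45 × 0.02 = $80.25
State disability insurance: $4,012.45 × 0.01 = $40.12
Health insurance premium: $252.40
Total deductions = $220.68 + $40.12 + $80.25 + $40.12 + $252.40 = $633.57
Net pay = $4,012.45 − $633.57 = $3,378.88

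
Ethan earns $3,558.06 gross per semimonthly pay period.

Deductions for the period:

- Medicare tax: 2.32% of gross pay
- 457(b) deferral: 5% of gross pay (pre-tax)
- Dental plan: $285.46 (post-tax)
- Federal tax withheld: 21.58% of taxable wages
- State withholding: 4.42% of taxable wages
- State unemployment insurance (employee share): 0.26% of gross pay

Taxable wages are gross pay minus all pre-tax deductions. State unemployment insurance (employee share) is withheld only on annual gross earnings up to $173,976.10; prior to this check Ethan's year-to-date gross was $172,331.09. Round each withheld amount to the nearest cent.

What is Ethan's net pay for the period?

$2,129.03

457(b) deferral: $3,558.06 × 0.05 = $177.90
Taxable wages = $3,558.06 − $177.90 = $3,380.16
State withholding: $3,380.16 × 0.0442 = $149.40
Federal tax withheld: $3,380.16 × 0.2158 = $729.44
State unemployment insurance (employee share): only $173,976.10 − $172,331.09 = $1,645.01 of this check is subject → $1,645.01 × 0.0026 = $4.28
Medicare tax: $3,558.06 × 0.0232 = $82.55
Dental plan: $285.46
Total deductions = $177.90 + $149.40 + $729.44 + $4.28 + $82.55 + $285.46 = $1,429.03
Net pay = $3,558.06 − $1,429.03 = $2,129.03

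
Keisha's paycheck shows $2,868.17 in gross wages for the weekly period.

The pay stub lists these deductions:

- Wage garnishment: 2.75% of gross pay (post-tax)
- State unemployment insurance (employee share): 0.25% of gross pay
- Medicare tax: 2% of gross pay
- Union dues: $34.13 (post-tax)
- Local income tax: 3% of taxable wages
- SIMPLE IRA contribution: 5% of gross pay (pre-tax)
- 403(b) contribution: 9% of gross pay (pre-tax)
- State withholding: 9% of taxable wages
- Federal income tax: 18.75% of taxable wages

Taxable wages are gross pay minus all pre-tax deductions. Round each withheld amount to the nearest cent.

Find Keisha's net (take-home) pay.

SIMPLE IRA contribution: $2,868.17 × 0.05 = $143.41
403(b) contribution: $2,868.17 × 0.09 = $258.14
Pre-tax total = $143.41 + $258.14 = $401.55
Taxable wages = $2,868.17 − $401.55 = $2,466.62
Local income tax: $2,466.62 × 0.03 = $74.00
State withholding: $2,466.62 × 0.09 = $222.00
Federal income tax: $2,466.62 × 0.1875 = $462.49
State unemployment insurance (employee share): $2,868.17 × 0.0025 = $7.17
Medicare tax: $2,868.17 × 0.02 = $57.36
Union dues: $34.13
Wage garnishment: $2,868.17 × 0.0275 = $78.87
Total deductions = $143.41 + $258.14 + $74.00 + $222.00 + $462.49 + $7.17 + $57.36 + $34.13 + $78.87 = $1,337.57
Net pay = $2,868.17 − $1,337.57 = $1,530.60

$1,530.60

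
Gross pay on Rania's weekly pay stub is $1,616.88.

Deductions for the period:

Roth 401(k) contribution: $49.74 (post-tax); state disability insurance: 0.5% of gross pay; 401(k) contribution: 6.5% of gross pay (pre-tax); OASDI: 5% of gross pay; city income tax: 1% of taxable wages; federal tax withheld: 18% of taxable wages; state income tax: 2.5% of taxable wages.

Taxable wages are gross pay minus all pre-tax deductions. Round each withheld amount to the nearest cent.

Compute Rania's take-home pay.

$1,048.09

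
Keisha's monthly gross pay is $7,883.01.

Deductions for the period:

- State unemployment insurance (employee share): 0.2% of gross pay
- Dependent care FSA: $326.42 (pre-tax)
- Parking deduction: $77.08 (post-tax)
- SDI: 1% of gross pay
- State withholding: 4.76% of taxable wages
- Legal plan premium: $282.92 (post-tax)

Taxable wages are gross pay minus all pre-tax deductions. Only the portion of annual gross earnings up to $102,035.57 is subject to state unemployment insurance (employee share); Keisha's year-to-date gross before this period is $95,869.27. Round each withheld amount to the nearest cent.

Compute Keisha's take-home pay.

Dependent care FSA: $326.42
Taxable wages = $7,883.01 − $326.42 = $7,556.59
State withholding: $7,556.59 × 0.0476 = $359.69
State unemployment insurance (employee share): only $102,035.57 − $95,869.27 = $6,166.30 of this check is subject → $6,166.30 × 0.002 = $12.33
SDI: $7,883.01 × 0.01 = $78.83
Legal plan premium: $282.92
Parking deduction: $77.08
Total deductions = $326.42 + $359.69 + $12.33 + $78.83 + $282.92 + $77.08 = $1,137.27
Net pay = $7,883.01 − $1,137.27 = $6,745.74

$6,745.74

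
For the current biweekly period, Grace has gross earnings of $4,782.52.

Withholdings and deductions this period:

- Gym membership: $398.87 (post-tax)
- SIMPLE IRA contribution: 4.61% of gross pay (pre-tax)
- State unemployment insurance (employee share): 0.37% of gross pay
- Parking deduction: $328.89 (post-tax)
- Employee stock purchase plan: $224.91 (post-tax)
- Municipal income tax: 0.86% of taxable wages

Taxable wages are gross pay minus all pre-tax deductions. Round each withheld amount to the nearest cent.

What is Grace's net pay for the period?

SIMPLE IRA contribution: $4,782.52 × 0.0461 = $220.47
Taxable wages = $4,782.52 − $220.47 = $4,562.05
Municipal income tax: $4,562.05 × 0.0086 = $39.23
State unemployment insurance (employee share): $4,782.52 × 0.0037 = $17.70
Parking deduction: $328.89
Employee stock purchase plan: $224.91
Gym membership: $398.87
Total deductions = $220.47 + $39.23 + $17.70 + $328.89 + $224.91 + $398.87 = $1,230.07
Net pay = $4,782.52 − $1,230.07 = $3,552.45

$3,552.45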